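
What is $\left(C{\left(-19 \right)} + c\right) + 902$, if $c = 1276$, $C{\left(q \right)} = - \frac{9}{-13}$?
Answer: $\frac{28323}{13} \approx 2178.7$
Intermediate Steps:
$C{\left(q \right)} = \frac{9}{13}$ ($C{\left(q \right)} = \left(-9\right) \left(- \frac{1}{13}\right) = \frac{9}{13}$)
$\left(C{\left(-19 \right)} + c\right) + 902 = \left(\frac{9}{13} + 1276\right) + 902 = \frac{16597}{13} + 902 = \frac{28323}{13}$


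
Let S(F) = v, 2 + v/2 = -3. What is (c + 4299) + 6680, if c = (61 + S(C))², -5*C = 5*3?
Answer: 13580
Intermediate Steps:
C = -3 ≈ -3.0000
v = -10 (v = -4 + 2*(-3) = -4 - 6 = -10)
S(F) = -10
c = 2601 (c = (61 - 10)² = 51² = 2601)
(c + 4299) + 6680 = (2601 + 4299) + 6680 = 6900 + 6680 = 13580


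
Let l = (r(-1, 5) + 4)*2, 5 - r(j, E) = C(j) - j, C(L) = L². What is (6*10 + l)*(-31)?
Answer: -2294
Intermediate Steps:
r(j, E) = 5 + j - j² (r(j, E) = 5 - (j² - j) = 5 + (j - j²) = 5 + j - j²)
l = 14 (l = ((5 - 1 - 1*(-1)²) + 4)*2 = ((5 - 1 - 1*1) + 4)*2 = ((5 - 1 - 1) + 4)*2 = (3 + 4)*2 = 7*2 = 14)
(6*10 + l)*(-31) = (6*10 + 14)*(-31) = (60 + 14)*(-31) = 74*(-31) = -2294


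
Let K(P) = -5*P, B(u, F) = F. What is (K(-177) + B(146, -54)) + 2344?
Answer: 3175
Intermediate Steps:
(K(-177) + B(146, -54)) + 2344 = (-5*(-177) - 54) + 2344 = (885 - 54) + 2344 = 831 + 2344 = 3175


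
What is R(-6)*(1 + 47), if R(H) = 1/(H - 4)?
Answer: -24/5 ≈ -4.8000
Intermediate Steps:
R(H) = 1/(-4 + H)
R(-6)*(1 + 47) = (1 + 47)/(-4 - 6) = 48/(-10) = -1/10*48 = -24/5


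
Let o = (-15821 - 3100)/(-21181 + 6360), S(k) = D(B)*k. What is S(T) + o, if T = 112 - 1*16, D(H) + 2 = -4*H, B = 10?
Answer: -59739351/14821 ≈ -4030.7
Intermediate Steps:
D(H) = -2 - 4*H
T = 96 (T = 112 - 16 = 96)
S(k) = -42*k (S(k) = (-2 - 4*10)*k = (-2 - 40)*k = -42*k)
o = 18921/14821 (o = -18921/(-14821) = -18921*(-1/14821) = 18921/14821 ≈ 1.2766)
S(T) + o = -42*96 + 18921/14821 = -4032 + 18921/14821 = -59739351/14821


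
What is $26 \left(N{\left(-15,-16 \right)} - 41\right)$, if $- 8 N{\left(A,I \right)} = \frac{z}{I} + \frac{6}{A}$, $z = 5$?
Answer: $- \frac{340379}{320} \approx -1063.7$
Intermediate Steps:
$N{\left(A,I \right)} = - \frac{5}{8 I} - \frac{3}{4 A}$ ($N{\left(A,I \right)} = - \frac{\frac{5}{I} + \frac{6}{A}}{8} = - \frac{5}{8 I} - \frac{3}{4 A}$)
$26 \left(N{\left(-15,-16 \right)} - 41\right) = 26 \left(\left(- \frac{5}{8 \left(-16\right)} - \frac{3}{4 \left(-15\right)}\right) - 41\right) = 26 \left(\left(\left(- \frac{5}{8}\right) \left(- \frac{1}{16}\right) - - \frac{1}{20}\right) - 41\right) = 26 \left(\left(\frac{5}{128} + \frac{1}{20}\right) - 41\right) = 26 \left(\frac{57}{640} - 41\right) = 26 \left(- \frac{26183}{640}\right) = - \frac{340379}{320}$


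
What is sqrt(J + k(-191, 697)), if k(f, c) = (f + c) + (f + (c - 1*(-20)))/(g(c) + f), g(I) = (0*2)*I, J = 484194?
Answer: sqrt(17682240234)/191 ≈ 696.20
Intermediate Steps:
g(I) = 0 (g(I) = 0*I = 0)
k(f, c) = c + f + (20 + c + f)/f (k(f, c) = (f + c) + (f + (c - 1*(-20)))/(0 + f) = (c + f) + (f + (c + 20))/f = (c + f) + (f + (20 + c))/f = (c + f) + (20 + c + f)/f = c + f + (20 + c + f)/f)
sqrt(J + k(-191, 697)) = sqrt(484194 + (1 + 697 - 191 + 20/(-191) + 697/(-191))) = sqrt(484194 + (1 + 697 - 191 + 20*(-1/191) + 697*(-1/191))) = sqrt(484194 + (1 + 697 - 191 - 20/191 - 697/191)) = sqrt(484194 + 96120/191) = sqrt(92577174/191) = sqrt(17682240234)/191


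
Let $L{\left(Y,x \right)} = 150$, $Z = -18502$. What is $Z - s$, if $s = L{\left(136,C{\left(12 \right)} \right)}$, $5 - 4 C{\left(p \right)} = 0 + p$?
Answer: $-18652$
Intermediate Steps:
$C{\left(p \right)} = \frac{5}{4} - \frac{p}{4}$ ($C{\left(p \right)} = \frac{5}{4} - \frac{0 + p}{4} = \frac{5}{4} - \frac{p}{4}$)
$s = 150$
$Z - s = -18502 - 150 = -18652$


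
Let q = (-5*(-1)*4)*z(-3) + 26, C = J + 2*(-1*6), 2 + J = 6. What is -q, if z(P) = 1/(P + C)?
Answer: -266/11 ≈ -24.182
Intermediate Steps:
J = 4 (J = -2 + 6 = 4)
C = -8 (C = 4 + 2*(-1*6) = 4 + 2*(-6) = 4 - 12 = -8)
z(P) = 1/(-8 + P) (z(P) = 1/(P - 8) = 1/(-8 + P))
q = 266/11 (q = (-5*(-1)*4)/(-8 - 3) + 26 = (5*4)/(-11) + 26 = 20*(-1/11) + 26 = -20/11 + 26 = 266/11 ≈ 24.182)
-q = -1*266/11 = -266/11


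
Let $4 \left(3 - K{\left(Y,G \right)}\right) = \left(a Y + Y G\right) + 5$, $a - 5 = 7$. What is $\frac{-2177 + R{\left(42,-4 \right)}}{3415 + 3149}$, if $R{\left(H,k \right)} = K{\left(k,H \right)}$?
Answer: $- \frac{8485}{26256} \approx -0.32316$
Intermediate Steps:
$a = 12$ ($a = 5 + 7 = 12$)
$K{\left(Y,G \right)} = \frac{7}{4} - 3 Y - \frac{G Y}{4}$ ($K{\left(Y,G \right)} = 3 - \frac{\left(12 Y + Y G\right) + 5}{4} = 3 - \frac{\left(12 Y + G Y\right) + 5}{4} = 3 - \frac{5 + 12 Y + G Y}{4} = 3 - \left(\frac{5}{4} + 3 Y + \frac{G Y}{4}\right) = \frac{7}{4} - 3 Y - \frac{G Y}{4}$)
$R{\left(H,k \right)} = \frac{7}{4} - 3 k - \frac{H k}{4}$
$\frac{-2177 + R{\left(42,-4 \right)}}{3415 + 3149} = \frac{-2177 - \left(- \frac{55}{4} - 42\right)}{3415 + 3149} = \frac{-2177 + \left(\frac{7}{4} + 12 + 42\right)}{6564} = \left(-2177 + \frac{223}{4}\right) \frac{1}{6564} = \left(- \frac{8485}{4}\right) \frac{1}{6564} = - \frac{8485}{26256}$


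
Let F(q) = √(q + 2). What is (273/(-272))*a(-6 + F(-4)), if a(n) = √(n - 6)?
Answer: -273*√(-12 + I*√2)/272 ≈ -0.20452 - 3.4828*I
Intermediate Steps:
F(q) = √(2 + q)
a(n) = √(-6 + n)
(273/(-272))*a(-6 + F(-4)) = (273/(-272))*√(-6 + (-6 + √(2 - 4))) = (273*(-1/272))*√(-6 + (-6 + √(-2))) = -273*√(-6 + (-6 + I*√2))/272 = -273*√(-12 + I*√2)/272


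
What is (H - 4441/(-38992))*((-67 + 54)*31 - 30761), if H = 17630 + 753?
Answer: -5584544991207/9748 ≈ -5.7289e+8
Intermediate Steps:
H = 18383
(H - 4441/(-38992))*((-67 + 54)*31 - 30761) = (18383 - 4441/(-38992))*((-67 + 54)*31 - 30761) = (18383 - 4441*(-1/38992))*(-13*31 - 30761) = (18383 + 4441/38992)*(-403 - 30761) = (716794377/38992)*(-31164) = -5584544991207/9748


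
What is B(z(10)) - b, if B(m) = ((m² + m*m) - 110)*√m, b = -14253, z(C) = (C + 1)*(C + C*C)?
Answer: 14253 + 32208990*√10 ≈ 1.0187e+8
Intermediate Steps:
z(C) = (1 + C)*(C + C²)
B(m) = √m*(-110 + 2*m²) (B(m) = ((m² + m²) - 110)*√m = (2*m² - 110)*√m = (-110 + 2*m²)*√m = √m*(-110 + 2*m²))
B(z(10)) - b = 2*√(10*(1 + 10² + 2*10))*(-55 + (10*(1 + 10² + 2*10))²) - 1*(-14253) = 2*√(10*(1 + 100 + 20))*(-55 + (10*(1 + 100 + 20))²) + 14253 = 2*√(10*121)*(-55 + (10*121)²) + 14253 = 2*√1210*(-55 + 1210²) + 14253 = 2*(11*√10)*(-55 + 1464100) + 14253 = 2*(11*√10)*1464045 + 14253 = 32208990*√10 + 14253 = 14253 + 32208990*√10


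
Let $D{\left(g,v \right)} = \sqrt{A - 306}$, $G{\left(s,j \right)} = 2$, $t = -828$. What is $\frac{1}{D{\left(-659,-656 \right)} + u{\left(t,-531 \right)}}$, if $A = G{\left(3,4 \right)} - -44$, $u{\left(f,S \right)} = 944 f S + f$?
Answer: $\frac{103761441}{43065746553585989} - \frac{i \sqrt{65}}{86131493107171978} \approx 2.4094 \cdot 10^{-9} - 9.3604 \cdot 10^{-17} i$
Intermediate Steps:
$u{\left(f,S \right)} = f + 944 S f$ ($u{\left(f,S \right)} = 944 S f + f = f + 944 S f$)
$A = 46$ ($A = 2 - -44 = 2 + 44 = 46$)
$D{\left(g,v \right)} = 2 i \sqrt{65}$ ($D{\left(g,v \right)} = \sqrt{46 - 306} = \sqrt{-260} = 2 i \sqrt{65}$)
$\frac{1}{D{\left(-659,-656 \right)} + u{\left(t,-531 \right)}} = \frac{1}{2 i \sqrt{65} - 828 \left(1 + 944 \left(-531\right)\right)} = \frac{1}{2 i \sqrt{65} - 828 \left(1 - 501264\right)} = \frac{1}{2 i \sqrt{65} - -415045764} = \frac{1}{2 i \sqrt{65} + 415045764} = \frac{1}{415045764 + 2 i \sqrt{65}}$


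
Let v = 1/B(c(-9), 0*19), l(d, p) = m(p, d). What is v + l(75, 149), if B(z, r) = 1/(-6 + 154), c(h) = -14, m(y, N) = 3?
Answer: 151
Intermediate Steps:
l(d, p) = 3
B(z, r) = 1/148
v = 148 (v = 1/(1/148) = 148)
v + l(75, 149) = 148 + 3 = 151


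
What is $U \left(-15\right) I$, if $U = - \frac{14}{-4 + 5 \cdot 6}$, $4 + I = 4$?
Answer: $0$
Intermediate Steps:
$I = 0$ ($I = -4 + 4 = 0$)
$U = - \frac{7}{13}$ ($U = - \frac{14}{-4 + 30} = - \frac{14}{26} = \left(-14\right) \frac{1}{26} = - \frac{7}{13} \approx -0.53846$)
$U \left(-15\right) I = \left(- \frac{7}{13}\right) \left(-15\right) 0 = \frac{105}{13} \cdot 0 = 0$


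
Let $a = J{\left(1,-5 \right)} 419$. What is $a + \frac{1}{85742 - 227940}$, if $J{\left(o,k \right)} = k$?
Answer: $- \frac{297904811}{142198} \approx -2095.0$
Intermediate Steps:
$a = -2095$ ($a = \left(-5\right) 419 = -2095$)
$a + \frac{1}{85742 - 227940} = -2095 + \frac{1}{85742 - 227940} = -2095 + \frac{1}{-142198} = -2095 - \frac{1}{142198} = - \frac{297904811}{142198}$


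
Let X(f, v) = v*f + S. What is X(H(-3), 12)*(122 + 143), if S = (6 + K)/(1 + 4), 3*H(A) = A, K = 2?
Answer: -2756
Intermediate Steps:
H(A) = A/3
S = 8/5 (S = (6 + 2)/(1 + 4) = 8/5 ≈ 1.6000)
X(f, v) = 8/5 + f*v (X(f, v) = v*f + 8/5 = f*v + 8/5 = 8/5 + f*v)
X(H(-3), 12)*(122 + 143) = (8/5 + ((⅓)*(-3))*12)*(122 + 143) = (8/5 - 1*12)*265 = (8/5 - 12)*265 = -52/5*265 = -2756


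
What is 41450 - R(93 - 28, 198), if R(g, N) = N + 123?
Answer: 41129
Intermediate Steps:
R(g, N) = 123 + N
41450 - R(93 - 28, 198) = 41450 - (123 + 198) = 41450 - 1*321 = 41450 - 321 = 41129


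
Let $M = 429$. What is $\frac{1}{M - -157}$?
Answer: $\frac{1}{586} \approx 0.0017065$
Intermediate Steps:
$\frac{1}{M - -157} = \frac{1}{429 - -157} = \frac{1}{429 + \left(-302 + 459\right)} = \frac{1}{429 + 157} = \frac{1}{586}$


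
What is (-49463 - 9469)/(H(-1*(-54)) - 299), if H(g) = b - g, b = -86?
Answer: 58932/439 ≈ 134.24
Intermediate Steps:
H(g) = -86 - g
(-49463 - 9469)/(H(-1*(-54)) - 299) = (-49463 - 9469)/((-86 - (-1)*(-54)) - 299) = -58932/((-86 - 1*54) - 299) = -58932/((-86 - 54) - 299) = -58932/(-140 - 299) = -58932/(-439) = -58932*(-1/439) = 58932/439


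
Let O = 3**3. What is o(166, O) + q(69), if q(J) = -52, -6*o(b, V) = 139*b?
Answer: -11693/3 ≈ -3897.7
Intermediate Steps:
O = 27
o(b, V) = -139*b/6
o(166, O) + q(69) = -139/6*166 - 52 = -11537/3 - 52 = -11693/3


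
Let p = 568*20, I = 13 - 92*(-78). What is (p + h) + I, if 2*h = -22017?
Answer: 15081/2 ≈ 7540.5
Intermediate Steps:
h = -22017/2 (h = (½)*(-22017) = -22017/2 ≈ -11009.)
I = 7189 (I = 13 + 7176 = 7189)
p = 11360
(p + h) + I = (11360 - 22017/2) + 7189 = 703/2 + 7189 = 15081/2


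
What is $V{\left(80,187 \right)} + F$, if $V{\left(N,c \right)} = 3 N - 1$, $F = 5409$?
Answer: $5648$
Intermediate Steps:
$V{\left(N,c \right)} = -1 + 3 N$
$V{\left(80,187 \right)} + F = \left(-1 + 3 \cdot 80\right) + 5409 = \left(-1 + 240\right) + 5409 = 239 + 5409 = 5648$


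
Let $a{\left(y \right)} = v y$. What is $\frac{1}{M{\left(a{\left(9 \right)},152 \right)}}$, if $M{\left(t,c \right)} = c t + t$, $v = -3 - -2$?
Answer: $- \frac{1}{1377} \approx -0.00072622$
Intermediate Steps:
$v = -1$ ($v = -3 + 2 = -1$)
$a{\left(y \right)} = - y$
$M{\left(t,c \right)} = t + c t$
$\frac{1}{M{\left(a{\left(9 \right)},152 \right)}} = \frac{1}{\left(-1\right) 9 \left(1 + 152\right)} = \frac{1}{\left(-9\right) 153} = \frac{1}{-1377} = - \frac{1}{1377}$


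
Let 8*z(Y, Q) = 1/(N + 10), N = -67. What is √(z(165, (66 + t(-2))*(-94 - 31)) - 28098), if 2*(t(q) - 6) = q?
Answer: I*√1460646546/228 ≈ 167.62*I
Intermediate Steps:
t(q) = 6 + q/2
z(Y, Q) = -1/456 (z(Y, Q) = 1/(8*(-67 + 10)) = (⅛)/(-57) = (⅛)*(-1/57) = -1/456)
√(z(165, (66 + t(-2))*(-94 - 31)) - 28098) = √(-1/456 - 28098) = √(-12812689/456) = I*√1460646546/228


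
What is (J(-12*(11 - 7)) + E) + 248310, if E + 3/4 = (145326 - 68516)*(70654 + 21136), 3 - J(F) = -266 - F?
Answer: 28202553721/4 ≈ 7.0506e+9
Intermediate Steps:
J(F) = 269 + F (J(F) = 3 - (-266 - F) = 3 + (266 + F) = 269 + F)
E = 28201559597/4 (E = -¾ + (145326 - 68516)*(70654 + 21136) = -¾ + 76810*91790 = -¾ + 7050389900 = 28201559597/4 ≈ 7.0504e+9)
(J(-12*(11 - 7)) + E) + 248310 = ((269 - 12*(11 - 7)) + 28201559597/4) + 248310 = ((269 - 12*4) + 28201559597/4) + 248310 = ((269 - 48) + 28201559597/4) + 248310 = (221 + 28201559597/4) + 248310 = 28201560481/4 + 248310 = 28202553721/4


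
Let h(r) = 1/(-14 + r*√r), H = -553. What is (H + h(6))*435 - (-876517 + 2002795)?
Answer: -2733057/2 + 261*√6/2 ≈ -1.3662e+6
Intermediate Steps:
h(r) = 1/(-14 + r^(3/2))
(H + h(6))*435 - (-876517 + 2002795) = (-553 + 1/(-14 + 6^(3/2)))*435 - (-876517 + 2002795) = (-553 + 1/(-14 + 6*√6))*435 - 1*1126278 = (-240555 + 435/(-14 + 6*√6)) - 1126278 = -1366833 + 435/(-14 + 6*√6)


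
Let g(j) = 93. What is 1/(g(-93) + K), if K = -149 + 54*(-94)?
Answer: -1/5132 ≈ -0.00019486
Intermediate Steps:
K = -5225 (K = -149 - 5076 = -5225)
1/(g(-93) + K) = 1/(93 - 5225) = 1/(-5132) = -1/5132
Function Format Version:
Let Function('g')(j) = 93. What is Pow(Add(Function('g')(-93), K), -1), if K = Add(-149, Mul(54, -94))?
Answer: Rational(-1, 5132) ≈ -0.00019486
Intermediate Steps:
K = -5225 (K = Add(-149, -5076) = -5225)
Pow(Add(Function('g')(-93), K), -1) = Pow(Add(93, -5225), -1) = Pow(-5132, -1) = Rational(-1, 5132)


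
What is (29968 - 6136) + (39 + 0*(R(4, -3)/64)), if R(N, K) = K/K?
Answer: 23871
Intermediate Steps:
R(N, K) = 1
(29968 - 6136) + (39 + 0*(R(4, -3)/64)) = (29968 - 6136) + (39 + 0*(1/64)) = 23832 + (39 + 0*(1*(1/64))) = 23832 + (39 + 0*(1/64)) = 23832 + (39 + 0) = 23832 + 39 = 23871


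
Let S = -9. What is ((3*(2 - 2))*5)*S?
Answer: 0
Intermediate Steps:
((3*(2 - 2))*5)*S = ((3*(2 - 2))*5)*(-9) = ((3*0)*5)*(-9) = (0*5)*(-9) = 0*(-9) = 0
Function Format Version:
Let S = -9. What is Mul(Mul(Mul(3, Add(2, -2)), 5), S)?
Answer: 0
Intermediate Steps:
Mul(Mul(Mul(3, Add(2, -2)), 5), S) = Mul(Mul(Mul(3, Add(2, -2)), 5), -9) = Mul(Mul(Mul(3, 0), 5), -9) = Mul(Mul(0, 5), -9) = Mul(0, -9) = 0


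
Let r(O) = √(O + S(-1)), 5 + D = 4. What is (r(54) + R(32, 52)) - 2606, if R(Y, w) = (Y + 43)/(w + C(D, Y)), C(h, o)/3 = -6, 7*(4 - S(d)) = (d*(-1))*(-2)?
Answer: -88529/34 + 2*√714/7 ≈ -2596.2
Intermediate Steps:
S(d) = 4 - 2*d/7 (S(d) = 4 - d*(-1)*(-2)/7 = 4 - (-d)*(-2)/7 = 4 - 2*d/7)
D = -1 (D = -5 + 4 = -1)
C(h, o) = -18 (C(h, o) = 3*(-6) = -18)
r(O) = √(30/7 + O) (r(O) = √(O + (4 - 2/7*(-1))) = √(O + (4 + 2/7)) = √(O + 30/7) = √(30/7 + O))
R(Y, w) = (43 + Y)/(-18 + w) (R(Y, w) = (Y + 43)/(w - 18) = (43 + Y)/(-18 + w))
(r(54) + R(32, 52)) - 2606 = (√(210 + 49*54)/7 + (43 + 32)/(-18 + 52)) - 2606 = (√(210 + 2646)/7 + 75/34) - 2606 = (√2856/7 + (1/34)*75) - 2606 = ((2*√714)/7 + 75/34) - 2606 = (2*√714/7 + 75/34) - 2606 = (75/34 + 2*√714/7) - 2606 = -88529/34 + 2*√714/7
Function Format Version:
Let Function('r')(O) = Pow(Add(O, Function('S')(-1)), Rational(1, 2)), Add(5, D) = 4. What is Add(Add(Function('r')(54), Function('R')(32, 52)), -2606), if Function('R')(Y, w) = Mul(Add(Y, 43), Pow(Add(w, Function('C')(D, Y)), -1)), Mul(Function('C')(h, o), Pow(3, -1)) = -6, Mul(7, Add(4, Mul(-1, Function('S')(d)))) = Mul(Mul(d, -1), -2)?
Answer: Add(Rational(-88529, 34), Mul(Rational(2, 7), Pow(714, Rational(1, 2)))) ≈ -2596.2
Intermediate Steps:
Function('S')(d) = Add(4, Mul(Rational(-2, 7), d)) (Function('S')(d) = Add(4, Mul(Rational(-1, 7), Mul(Mul(d, -1), -2))) = Add(4, Mul(Rational(-1, 7), Mul(Mul(-1, d), -2))) = Add(4, Mul(Rational(-1, 7), Mul(2, d))) = Add(4, Mul(Rational(-2, 7), d)))
D = -1 (D = Add(-5, 4) = -1)
Function('C')(h, o) = -18 (Function('C')(h, o) = Mul(3, -6) = -18)
Function('r')(O) = Pow(Add(Rational(30, 7), O), Rational(1, 2)) (Function('r')(O) = Pow(Add(O, Add(4, Mul(Rational(-2, 7), -1))), Rational(1, 2)) = Pow(Add(O, Add(4, Rational(2, 7))), Rational(1, 2)) = Pow(Add(O, Rational(30, 7)), Rational(1, 2)) = Pow(Add(Rational(30, 7), O), Rational(1, 2)))
Function('R')(Y, w) = Mul(Pow(Add(-18, w), -1), Add(43, Y)) (Function('R')(Y, w) = Mul(Add(Y, 43), Pow(Add(w, -18), -1)) = Mul(Add(43, Y), Pow(Add(-18, w), -1)) = Mul(Pow(Add(-18, w), -1), Add(43, Y)))
Add(Add(Function('r')(54), Function('R')(32, 52)), -2606) = Add(Add(Mul(Rational(1, 7), Pow(Add(210, Mul(49, 54)), Rational(1, 2))), Mul(Pow(Add(-18, 52), -1), Add(43, 32))), -2606) = Add(Add(Mul(Rational(1, 7), Pow(Add(210, 2646), Rational(1, 2))), Mul(Pow(34, -1), 75)), -2606) = Add(Add(Mul(Rational(1, 7), Pow(2856, Rational(1, 2))), Mul(Rational(1, 34), 75)), -2606) = Add(Add(Mul(Rational(1, 7), Mul(2, Pow(714, Rational(1, 2)))), Rational(75, 34)), -2606) = Add(Add(Mul(Rational(2, 7), Pow(714, Rational(1, 2))), Rational(75, 34)), -2606) = Add(Add(Rational(75, 34), Mul(Rational(2, 7), Pow(714, Rational(1, 2)))), -2606) = Add(Rational(-88529, 34), Mul(Rational(2, 7), Pow(714, Rational(1, 2))))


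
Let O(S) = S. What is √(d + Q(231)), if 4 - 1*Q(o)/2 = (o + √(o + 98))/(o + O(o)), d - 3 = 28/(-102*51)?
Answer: √(154130284 - 66759*√329)/3927 ≈ 3.1490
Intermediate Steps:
d = 7789/2601 (d = 3 + 28/(-102*51) = 3 + 28/(-5202) = 3 - 1/5202*28 = 3 - 14/2601 = 7789/2601 ≈ 2.9946)
Q(o) = 8 - (o + √(98 + o))/o (Q(o) = 8 - 2*(o + √(o + 98))/(o + o) = 8 - 2*(o + √(98 + o))/(2*o) = 8 - 2*(o + √(98 + o))*1/(2*o) = 8 - (o + √(98 + o))/o)
√(d + Q(231)) = √(7789/2601 + (7 - 1*√(98 + 231)/231)) = √(7789/2601 + (7 - 1*1/231*√329)) = √(7789/2601 + (7 - √329/231)) = √(25996/2601 - √329/231)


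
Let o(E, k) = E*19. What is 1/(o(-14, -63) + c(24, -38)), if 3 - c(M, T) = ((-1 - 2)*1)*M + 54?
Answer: -1/245 ≈ -0.0040816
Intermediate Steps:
c(M, T) = -51 + 3*M (c(M, T) = 3 - (((-1 - 2)*1)*M + 54) = 3 - ((-3*1)*M + 54) = 3 - (-3*M + 54) = 3 - (54 - 3*M) = 3 + (-54 + 3*M) = -51 + 3*M)
o(E, k) = 19*E
1/(o(-14, -63) + c(24, -38)) = 1/(19*(-14) + (-51 + 3*24)) = 1/(-266 + (-51 + 72)) = 1/(-266 + 21) = 1/(-245) = -1/245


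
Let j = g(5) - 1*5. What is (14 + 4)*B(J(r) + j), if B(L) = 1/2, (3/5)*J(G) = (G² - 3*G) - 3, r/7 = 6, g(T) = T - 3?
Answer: 9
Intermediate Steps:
g(T) = -3 + T
r = 42 (r = 7*6 = 42)
j = -3 (j = (-3 + 5) - 1*5 = 2 - 5 = -3)
J(G) = -5 - 5*G + 5*G²/3 (J(G) = 5*((G² - 3*G) - 3)/3 = 5*(-3 + G² - 3*G)/3 = -5 - 5*G + 5*G²/3)
B(L) = ½
(14 + 4)*B(J(r) + j) = (14 + 4)*(½) = 18*(½) = 9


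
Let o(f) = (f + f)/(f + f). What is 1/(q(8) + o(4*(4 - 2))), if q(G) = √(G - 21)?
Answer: 1/14 - I*√13/14 ≈ 0.071429 - 0.25754*I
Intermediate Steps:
q(G) = √(-21 + G)
o(f) = 1 (o(f) = (2*f)/((2*f)) = (2*f)*(1/(2*f)) = 1)
1/(q(8) + o(4*(4 - 2))) = 1/(√(-21 + 8) + 1) = 1/(√(-13) + 1) = 1/(I*√13 + 1) = 1/(1 + I*√13)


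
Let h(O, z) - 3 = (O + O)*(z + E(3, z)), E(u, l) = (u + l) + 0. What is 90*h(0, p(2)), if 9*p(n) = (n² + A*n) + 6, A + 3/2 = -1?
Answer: 270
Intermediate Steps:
A = -5/2 (A = -3/2 - 1 = -5/2 ≈ -2.5000)
E(u, l) = l + u (E(u, l) = (l + u) + 0 = l + u)
p(n) = ⅔ - 5*n/18 + n²/9 (p(n) = ((n² - 5*n/2) + 6)/9 = (6 + n² - 5*n/2)/9 = ⅔ - 5*n/18 + n²/9)
h(O, z) = 3 + 2*O*(3 + 2*z) (h(O, z) = 3 + (O + O)*(z + (z + 3)) = 3 + (2*O)*(z + (3 + z)) = 3 + (2*O)*(3 + 2*z) = 3 + 2*O*(3 + 2*z))
90*h(0, p(2)) = 90*(3 + 6*0 + 4*0*(⅔ - 5/18*2 + (⅑)*2²)) = 90*(3 + 0 + 4*0*(⅔ - 5/9 + (⅑)*4)) = 90*(3 + 0 + 4*0*(⅔ - 5/9 + 4/9)) = 90*(3 + 0 + 4*0*(5/9)) = 90*(3 + 0 + 0) = 90*3 = 270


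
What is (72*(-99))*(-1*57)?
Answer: 406296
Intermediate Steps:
(72*(-99))*(-1*57) = -7128*(-57) = 406296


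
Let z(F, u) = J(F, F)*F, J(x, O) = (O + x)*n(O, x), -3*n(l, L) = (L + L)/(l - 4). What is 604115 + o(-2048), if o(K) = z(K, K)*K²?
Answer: -36028796089230983/1539 ≈ -2.3411e+13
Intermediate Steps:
n(l, L) = -2*L/(3*(-4 + l)) (n(l, L) = -(L + L)/(3*(l - 4)) = -2*L/(3*(-4 + l)))
J(x, O) = -2*x*(O + x)/(-12 + 3*O) (J(x, O) = (O + x)*(-2*x/(-12 + 3*O)) = -2*x*(O + x)/(-12 + 3*O))
z(F, u) = -4*F³/(-12 + 3*F) (z(F, u) = (-2*F*(F + F)/(-12 + 3*F))*F = (-2*F*2*F/(-12 + 3*F))*F = (-4*F²/(-12 + 3*F))*F = -4*F³/(-12 + 3*F))
o(K) = -4*K⁵/(-12 + 3*K) (o(K) = (-4*K³/(-12 + 3*K))*K² = -4*K⁵/(-12 + 3*K))
604115 + o(-2048) = 604115 - 4*(-2048)⁵/(-12 + 3*(-2048)) = 604115 - 4*(-36028797018963968)/(-12 - 6144) = 604115 - 4*(-36028797018963968)/(-6156) = 604115 - 4*(-36028797018963968)*(-1/6156) = 604115 - 36028797018963968/1539 = -36028796089230983/1539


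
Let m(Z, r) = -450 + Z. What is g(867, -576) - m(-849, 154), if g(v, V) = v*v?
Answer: 752988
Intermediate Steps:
g(v, V) = v²
g(867, -576) - m(-849, 154) = 867² - (-450 - 849) = 751689 - 1*(-1299) = 751689 + 1299 = 752988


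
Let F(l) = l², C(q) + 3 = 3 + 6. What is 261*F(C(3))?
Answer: 9396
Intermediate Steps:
C(q) = 6 (C(q) = -3 + (3 + 6) = -3 + 9 = 6)
261*F(C(3)) = 261*6² = 261*36 = 9396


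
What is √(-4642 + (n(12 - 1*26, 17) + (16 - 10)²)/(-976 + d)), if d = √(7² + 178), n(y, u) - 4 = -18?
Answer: √(-4530614 + 4642*√227)/√(976 - √227) ≈ 68.132*I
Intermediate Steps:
n(y, u) = -14 (n(y, u) = 4 - 18 = -14)
d = √227 (d = √(49 + 178) = √227 ≈ 15.067)
√(-4642 + (n(12 - 1*26, 17) + (16 - 10)²)/(-976 + d)) = √(-4642 + (-14 + (16 - 10)²)/(-976 + √227)) = √(-4642 + (-14 + 6²)/(-976 + √227)) = √(-4642 + (-14 + 36)/(-976 + √227)) = √(-4642 + 22/(-976 + √227))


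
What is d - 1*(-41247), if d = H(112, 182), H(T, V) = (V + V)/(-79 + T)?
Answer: 1361515/33 ≈ 41258.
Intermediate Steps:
H(T, V) = 2*V/(-79 + T) (H(T, V) = (2*V)/(-79 + T) = 2*V/(-79 + T))
d = 364/33 (d = 2*182/(-79 + 112) = 2*182/33 = 2*182*(1/33) = 364/33 ≈ 11.030)
d - 1*(-41247) = 364/33 - 1*(-41247) = 364/33 + 41247 = 1361515/33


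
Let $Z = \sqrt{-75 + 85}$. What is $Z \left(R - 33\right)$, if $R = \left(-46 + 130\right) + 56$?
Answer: $107 \sqrt{10} \approx 338.36$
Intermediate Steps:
$Z = \sqrt{10} \approx 3.1623$
$R = 140$ ($R = 84 + 56 = 140$)
$Z \left(R - 33\right) = \sqrt{10} \left(140 - 33\right) = \sqrt{10} \cdot 107 = 107 \sqrt{10}$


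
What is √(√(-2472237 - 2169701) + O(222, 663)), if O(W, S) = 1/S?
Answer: √(663 + 439569*I*√4641938)/663 ≈ 32.822 + 32.822*I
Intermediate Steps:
√(√(-2472237 - 2169701) + O(222, 663)) = √(√(-2472237 - 2169701) + 1/663) = √(√(-4641938) + 1/663) = √(I*√4641938 + 1/663) = √(1/663 + I*√4641938)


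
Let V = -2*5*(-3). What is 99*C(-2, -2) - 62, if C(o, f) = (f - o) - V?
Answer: -3032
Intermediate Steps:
V = 30 (V = -10*(-3) = 30)
C(o, f) = -30 + f - o (C(o, f) = (f - o) - 1*30 = (f - o) - 30 = -30 + f - o)
99*C(-2, -2) - 62 = 99*(-30 - 2 - 1*(-2)) - 62 = 99*(-30 - 2 + 2) - 62 = 99*(-30) - 62 = -2970 - 62 = -3032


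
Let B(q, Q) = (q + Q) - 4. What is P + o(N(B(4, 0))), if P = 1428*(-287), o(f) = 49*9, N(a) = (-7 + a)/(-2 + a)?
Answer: -409395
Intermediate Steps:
B(q, Q) = -4 + Q + q (B(q, Q) = (Q + q) - 4 = -4 + Q + q)
N(a) = (-7 + a)/(-2 + a)
o(f) = 441
P = -409836
P + o(N(B(4, 0))) = -409836 + 441 = -409395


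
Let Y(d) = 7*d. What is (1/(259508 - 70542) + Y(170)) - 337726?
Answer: -63593861775/188966 ≈ -3.3654e+5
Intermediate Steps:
(1/(259508 - 70542) + Y(170)) - 337726 = (1/(259508 - 70542) + 7*170) - 337726 = (1/188966 + 1190) - 337726 = 224869541/188966 - 337726 = -63593861775/188966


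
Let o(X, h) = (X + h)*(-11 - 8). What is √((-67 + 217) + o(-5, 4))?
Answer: 13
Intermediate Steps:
o(X, h) = -19*X - 19*h (o(X, h) = (X + h)*(-19) = -19*X - 19*h)
√((-67 + 217) + o(-5, 4)) = √((-67 + 217) + (-19*(-5) - 19*4)) = √(150 + (95 - 76)) = √(150 + 19) = √169 = 13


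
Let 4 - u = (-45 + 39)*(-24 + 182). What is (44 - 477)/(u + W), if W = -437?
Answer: -433/515 ≈ -0.84078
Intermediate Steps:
u = 952 (u = 4 - (-45 + 39)*(-24 + 182) = 4 - (-6)*158 = 4 - 1*(-948) = 4 + 948 = 952)
(44 - 477)/(u + W) = (44 - 477)/(952 - 437) = -433/515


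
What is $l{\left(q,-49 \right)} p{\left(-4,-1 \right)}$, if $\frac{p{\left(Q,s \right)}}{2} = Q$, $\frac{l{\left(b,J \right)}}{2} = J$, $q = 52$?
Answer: $784$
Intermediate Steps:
$l{\left(b,J \right)} = 2 J$
$p{\left(Q,s \right)} = 2 Q$
$l{\left(q,-49 \right)} p{\left(-4,-1 \right)} = 2 \left(-49\right) 2 \left(-4\right) = \left(-98\right) \left(-8\right) = 784$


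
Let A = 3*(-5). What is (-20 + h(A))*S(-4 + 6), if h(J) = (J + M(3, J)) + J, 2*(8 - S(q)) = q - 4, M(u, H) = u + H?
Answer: -558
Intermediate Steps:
M(u, H) = H + u
S(q) = 10 - q/2 (S(q) = 8 - (q - 4)/2 = 8 - (-4 + q)/2 = 8 + (2 - q/2) = 10 - q/2)
A = -15
h(J) = 3 + 3*J (h(J) = (J + (J + 3)) + J = (J + (3 + J)) + J = (3 + 2*J) + J = 3 + 3*J)
(-20 + h(A))*S(-4 + 6) = (-20 + (3 + 3*(-15)))*(10 - (-4 + 6)/2) = (-20 + (3 - 45))*(10 - 1/2*2) = (-20 - 42)*(10 - 1) = -62*9 = -558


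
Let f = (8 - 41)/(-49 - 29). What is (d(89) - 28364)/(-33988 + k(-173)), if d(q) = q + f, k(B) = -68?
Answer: 735139/885456 ≈ 0.83024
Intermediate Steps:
f = 11/26 (f = -33/(-78) = -33*(-1/78) = 11/26 ≈ 0.42308)
d(q) = 11/26 + q (d(q) = q + 11/26 = 11/26 + q)
(d(89) - 28364)/(-33988 + k(-173)) = ((11/26 + 89) - 28364)/(-33988 - 68) = (2325/26 - 28364)/(-34056) = -735139/26*(-1/34056) = 735139/885456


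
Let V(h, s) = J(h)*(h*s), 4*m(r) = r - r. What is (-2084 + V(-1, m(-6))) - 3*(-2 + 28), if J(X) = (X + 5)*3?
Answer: -2162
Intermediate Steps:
J(X) = 15 + 3*X (J(X) = (5 + X)*3 = 15 + 3*X)
m(r) = 0 (m(r) = (r - r)/4 = (¼)*0 = 0)
V(h, s) = h*s*(15 + 3*h) (V(h, s) = (15 + 3*h)*(h*s) = h*s*(15 + 3*h))
(-2084 + V(-1, m(-6))) - 3*(-2 + 28) = (-2084 + 3*(-1)*0*(5 - 1)) - 3*(-2 + 28) = (-2084 + 3*(-1)*0*4) - 3*26 = (-2084 + 0) - 78 = -2084 - 78 = -2162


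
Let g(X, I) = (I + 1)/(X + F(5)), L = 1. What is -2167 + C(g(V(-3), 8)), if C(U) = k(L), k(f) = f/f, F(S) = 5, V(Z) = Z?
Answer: -2166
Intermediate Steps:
g(X, I) = (1 + I)/(5 + X) (g(X, I) = (I + 1)/(X + 5) = (1 + I)/(5 + X))
k(f) = 1
C(U) = 1
-2167 + C(g(V(-3), 8)) = -2167 + 1 = -2166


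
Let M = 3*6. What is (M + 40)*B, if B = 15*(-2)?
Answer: -1740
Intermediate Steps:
B = -30
M = 18
(M + 40)*B = (18 + 40)*(-30) = 58*(-30) = -1740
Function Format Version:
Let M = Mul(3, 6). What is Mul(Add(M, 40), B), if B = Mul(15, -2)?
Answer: -1740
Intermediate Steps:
B = -30
M = 18
Mul(Add(M, 40), B) = Mul(Add(18, 40), -30) = Mul(58, -30) = -1740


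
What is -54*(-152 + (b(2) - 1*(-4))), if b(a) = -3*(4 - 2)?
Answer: 8316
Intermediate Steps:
b(a) = -6 (b(a) = -3*2 = -6)
-54*(-152 + (b(2) - 1*(-4))) = -54*(-152 + (-6 - 1*(-4))) = -54*(-152 + (-6 + 4)) = -54*(-152 - 2) = -54*(-154) = 8316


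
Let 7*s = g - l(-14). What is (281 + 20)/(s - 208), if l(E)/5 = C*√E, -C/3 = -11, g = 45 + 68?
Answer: -2829701/2184799 + 347655*I*√14/2184799 ≈ -1.2952 + 0.59539*I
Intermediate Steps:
g = 113
C = 33 (C = -3*(-11) = 33)
l(E) = 165*√E (l(E) = 5*(33*√E) = 165*√E)
s = 113/7 - 165*I*√14/7 (s = (113 - 165*√(-14))/7 = (113 - 165*I*√14)/7 = 113/7 - 165*I*√14/7 ≈ 16.143 - 88.196*I)
(281 + 20)/(s - 208) = (281 + 20)/((113/7 - 165*I*√14/7) - 208) = 301/(-1343/7 - 165*I*√14/7)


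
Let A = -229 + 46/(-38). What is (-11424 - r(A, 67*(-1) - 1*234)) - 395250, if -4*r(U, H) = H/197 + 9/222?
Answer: -23713995971/58312 ≈ -4.0667e+5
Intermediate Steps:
A = -4374/19 (A = -229 + 46*(-1/38) = -229 - 23/19 = -4374/19 ≈ -230.21)
r(U, H) = -3/296 - H/788 (r(U, H) = -(H/197 + 9/222)/4 = -(H*(1/197) + 9*(1/222))/4 = -(H/197 + 3/74)/4 = -(3/74 + H/197)/4 = -3/296 - H/788)
(-11424 - r(A, 67*(-1) - 1*234)) - 395250 = (-11424 - (-3/296 - (67*(-1) - 1*234)/788)) - 395250 = (-11424 - (-3/296 - (-67 - 234)/788)) - 395250 = (-11424 - (-3/296 - 1/788*(-301))) - 395250 = (-11424 - (-3/296 + 301/788)) - 395250 = (-11424 - 1*21683/58312) - 395250 = (-11424 - 21683/58312) - 395250 = -666177971/58312 - 395250 = -23713995971/58312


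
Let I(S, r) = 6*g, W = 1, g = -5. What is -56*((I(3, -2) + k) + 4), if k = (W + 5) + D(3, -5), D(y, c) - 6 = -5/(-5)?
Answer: 728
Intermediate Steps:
D(y, c) = 7 (D(y, c) = 6 - 5/(-5) = 6 - 5*(-⅕) = 6 + 1 = 7)
I(S, r) = -30 (I(S, r) = 6*(-5) = -30)
k = 13 (k = (1 + 5) + 7 = 6 + 7 = 13)
-56*((I(3, -2) + k) + 4) = -56*((-30 + 13) + 4) = -56*(-17 + 4) = -56*(-13) = 728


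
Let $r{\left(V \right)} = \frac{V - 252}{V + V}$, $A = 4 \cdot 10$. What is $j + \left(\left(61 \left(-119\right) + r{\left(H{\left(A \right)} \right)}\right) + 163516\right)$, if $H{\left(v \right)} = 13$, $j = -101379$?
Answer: $\frac{1426589}{26} \approx 54869.0$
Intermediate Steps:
$A = 40$
$r{\left(V \right)} = \frac{-252 + V}{2 V}$
$j + \left(\left(61 \left(-119\right) + r{\left(H{\left(A \right)} \right)}\right) + 163516\right) = -101379 + \left(\left(61 \left(-119\right) + \frac{-252 + 13}{2 \cdot 13}\right) + 163516\right) = -101379 + \left(\left(-7259 + \frac{1}{2} \cdot \frac{1}{13} \left(-239\right)\right) + 163516\right) = -101379 + \left(\left(-7259 - \frac{239}{26}\right) + 163516\right) = -101379 + \left(- \frac{188973}{26} + 163516\right) = -101379 + \frac{4062443}{26} = \frac{1426589}{26}$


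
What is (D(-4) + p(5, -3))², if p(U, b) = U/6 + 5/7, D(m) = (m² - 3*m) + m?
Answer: 1151329/1764 ≈ 652.68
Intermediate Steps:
D(m) = m² - 2*m
p(U, b) = 5/7 + U/6 (p(U, b) = U*(⅙) + 5*(⅐) = U/6 + 5/7 = 5/7 + U/6)
(D(-4) + p(5, -3))² = (-4*(-2 - 4) + (5/7 + (⅙)*5))² = (-4*(-6) + (5/7 + ⅚))² = (24 + 65/42)² = (1073/42)² = 1151329/1764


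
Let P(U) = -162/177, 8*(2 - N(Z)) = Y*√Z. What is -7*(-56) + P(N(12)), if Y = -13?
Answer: 23074/59 ≈ 391.08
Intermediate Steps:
N(Z) = 2 + 13*√Z/8 (N(Z) = 2 - (-13)*√Z/8 = 2 + 13*√Z/8)
P(U) = -54/59 (P(U) = -162*1/177 = -54/59)
-7*(-56) + P(N(12)) = -7*(-56) - 54/59 = 392 - 54/59 = 23074/59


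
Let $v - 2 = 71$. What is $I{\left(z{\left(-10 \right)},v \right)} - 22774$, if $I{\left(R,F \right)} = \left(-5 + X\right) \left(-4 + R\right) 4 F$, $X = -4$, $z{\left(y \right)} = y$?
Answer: $14018$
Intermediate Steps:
$v = 73$ ($v = 2 + 71 = 73$)
$I{\left(R,F \right)} = F \left(144 - 36 R\right)$ ($I{\left(R,F \right)} = \left(-5 - 4\right) \left(-4 + R\right) 4 F = - 9 \left(-4 + R\right) 4 F = \left(36 - 9 R\right) 4 F = \left(144 - 36 R\right) F = F \left(144 - 36 R\right)$)
$I{\left(z{\left(-10 \right)},v \right)} - 22774 = 36 \cdot 73 \left(4 - -10\right) - 22774 = 36 \cdot 73 \left(4 + 10\right) - 22774 = 36 \cdot 73 \cdot 14 - 22774 = 36792 - 22774 = 14018$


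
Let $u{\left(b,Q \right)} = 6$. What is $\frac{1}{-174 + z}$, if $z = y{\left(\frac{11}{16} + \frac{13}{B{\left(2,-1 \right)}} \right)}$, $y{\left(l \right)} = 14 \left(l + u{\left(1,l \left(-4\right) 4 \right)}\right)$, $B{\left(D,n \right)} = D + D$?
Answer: $- \frac{8}{279} \approx -0.028674$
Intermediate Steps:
$B{\left(D,n \right)} = 2 D$
$y{\left(l \right)} = 84 + 14 l$ ($y{\left(l \right)} = 14 \left(l + 6\right) = 14 \left(6 + l\right) = 84 + 14 l$)
$z = \frac{1113}{8}$ ($z = 84 + 14 \left(\frac{11}{16} + \frac{13}{2 \cdot 2}\right) = 84 + 14 \left(11 \cdot \frac{1}{16} + \frac{13}{4}\right) = 84 + 14 \left(\frac{11}{16} + 13 \cdot \frac{1}{4}\right) = 84 + 14 \left(\frac{11}{16} + \frac{13}{4}\right) = 84 + 14 \cdot \frac{63}{16} = 84 + \frac{441}{8} = \frac{1113}{8} \approx 139.13$)
$\frac{1}{-174 + z} = \frac{1}{-174 + \frac{1113}{8}} = \frac{1}{- \frac{279}{8}} = - \frac{8}{279}$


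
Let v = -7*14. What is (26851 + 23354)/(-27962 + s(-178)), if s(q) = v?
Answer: -10041/5612 ≈ -1.7892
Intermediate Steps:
v = -98
s(q) = -98
(26851 + 23354)/(-27962 + s(-178)) = (26851 + 23354)/(-27962 - 98) = 50205/(-28060) = 50205*(-1/28060) = -10041/5612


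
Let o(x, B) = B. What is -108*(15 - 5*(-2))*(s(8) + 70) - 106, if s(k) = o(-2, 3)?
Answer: -197206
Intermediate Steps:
s(k) = 3
-108*(15 - 5*(-2))*(s(8) + 70) - 106 = -108*(15 - 5*(-2))*(3 + 70) - 106 = -108*(15 + 10)*73 - 106 = -2700*73 - 106 = -108*1825 - 106 = -197100 - 106 = -197206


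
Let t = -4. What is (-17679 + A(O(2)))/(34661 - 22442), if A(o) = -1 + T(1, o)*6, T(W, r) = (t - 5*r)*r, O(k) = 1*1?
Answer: -17734/12219 ≈ -1.4513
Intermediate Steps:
O(k) = 1
T(W, r) = r*(-4 - 5*r) (T(W, r) = (-4 - 5*r)*r = r*(-4 - 5*r))
A(o) = -1 - 6*o*(4 + 5*o) (A(o) = -1 - o*(4 + 5*o)*6 = -1 - 6*o*(4 + 5*o))
(-17679 + A(O(2)))/(34661 - 22442) = (-17679 + (-1 - 6*1*(4 + 5*1)))/(34661 - 22442) = (-17679 + (-1 - 6*1*(4 + 5)))/12219 = (-17679 + (-1 - 6*1*9))*(1/12219) = (-17679 + (-1 - 54))*(1/12219) = (-17679 - 55)*(1/12219) = -17734*1/12219 = -17734/12219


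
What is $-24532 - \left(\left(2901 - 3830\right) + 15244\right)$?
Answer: $-38847$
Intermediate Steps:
$-24532 - \left(\left(2901 - 3830\right) + 15244\right) = -24532 - \left(-929 + 15244\right) = -24532 - 14315 = -38847$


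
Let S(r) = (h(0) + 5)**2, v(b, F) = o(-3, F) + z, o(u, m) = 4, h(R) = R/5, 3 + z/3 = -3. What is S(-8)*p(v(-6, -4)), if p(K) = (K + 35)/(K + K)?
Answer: -75/4 ≈ -18.750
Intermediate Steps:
z = -18 (z = -9 + 3*(-3) = -9 - 9 = -18)
h(R) = R/5 (h(R) = R*(1/5) = R/5)
v(b, F) = -14 (v(b, F) = 4 - 18 = -14)
p(K) = (35 + K)/(2*K) (p(K) = (35 + K)/((2*K)) = (35 + K)*(1/(2*K)) = (35 + K)/(2*K))
S(r) = 25 (S(r) = ((1/5)*0 + 5)**2 = (0 + 5)**2 = 5**2 = 25)
S(-8)*p(v(-6, -4)) = 25*((1/2)*(35 - 14)/(-14)) = 25*((1/2)*(-1/14)*21) = 25*(-3/4) = -75/4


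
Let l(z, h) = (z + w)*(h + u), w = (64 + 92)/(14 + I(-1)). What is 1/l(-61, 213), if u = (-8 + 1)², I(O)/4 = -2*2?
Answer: -1/36418 ≈ -2.7459e-5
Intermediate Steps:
I(O) = -16 (I(O) = 4*(-2*2) = 4*(-4) = -16)
u = 49 (u = (-7)² = 49)
w = -78 (w = (64 + 92)/(14 - 16) = 156/(-2) = 156*(-½) = -78)
l(z, h) = (-78 + z)*(49 + h) (l(z, h) = (z - 78)*(h + 49) = (-78 + z)*(49 + h))
1/l(-61, 213) = 1/(-3822 - 78*213 + 49*(-61) + 213*(-61)) = 1/(-3822 - 16614 - 2989 - 12993) = 1/(-36418) = -1/36418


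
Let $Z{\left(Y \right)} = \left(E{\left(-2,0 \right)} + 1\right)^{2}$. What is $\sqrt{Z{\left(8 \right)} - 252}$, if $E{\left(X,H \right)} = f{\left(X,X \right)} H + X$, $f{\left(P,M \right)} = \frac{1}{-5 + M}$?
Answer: $i \sqrt{251} \approx 15.843 i$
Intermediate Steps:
$E{\left(X,H \right)} = X + \frac{H}{-5 + X}$ ($E{\left(X,H \right)} = \frac{H}{-5 + X} + X = X + \frac{H}{-5 + X}$)
$Z{\left(Y \right)} = 1$ ($Z{\left(Y \right)} = \left(\frac{0 - 2 \left(-5 - 2\right)}{-5 - 2} + 1\right)^{2} = \left(\frac{0 - -14}{-7} + 1\right)^{2} = \left(- \frac{0 + 14}{7} + 1\right)^{2} = \left(\left(- \frac{1}{7}\right) 14 + 1\right)^{2} = \left(-2 + 1\right)^{2} = \left(-1\right)^{2} = 1$)
$\sqrt{Z{\left(8 \right)} - 252} = \sqrt{1 - 252} = \sqrt{-251} = i \sqrt{251}$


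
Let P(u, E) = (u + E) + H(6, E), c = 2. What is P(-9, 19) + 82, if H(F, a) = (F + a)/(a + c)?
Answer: 1957/21 ≈ 93.190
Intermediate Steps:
H(F, a) = (F + a)/(2 + a) (H(F, a) = (F + a)/(a + 2) = (F + a)/(2 + a))
P(u, E) = E + u + (6 + E)/(2 + E) (P(u, E) = (u + E) + (6 + E)/(2 + E) = (E + u) + (6 + E)/(2 + E) = E + u + (6 + E)/(2 + E))
P(-9, 19) + 82 = (6 + 19 + (2 + 19)*(19 - 9))/(2 + 19) + 82 = (6 + 19 + 21*10)/21 + 82 = (6 + 19 + 210)/21 + 82 = (1/21)*235 + 82 = 235/21 + 82 = 1957/21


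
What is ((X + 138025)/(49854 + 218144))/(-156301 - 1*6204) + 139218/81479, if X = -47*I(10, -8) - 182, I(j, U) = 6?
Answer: 6063073996545101/3548493150370210 ≈ 1.7086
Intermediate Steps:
X = -464 (X = -47*6 - 182 = -282 - 182 = -464)
((X + 138025)/(49854 + 218144))/(-156301 - 1*6204) + 139218/81479 = ((-464 + 138025)/(49854 + 218144))/(-156301 - 1*6204) + 139218/81479 = (137561/267998)/(-156301 - 6204) + 139218*(1/81479) = (137561*(1/267998))/(-162505) + 139218/81479 = (137561/267998)*(-1/162505) + 139218/81479 = -137561/43551014990 + 139218/81479 = 6063073996545101/3548493150370210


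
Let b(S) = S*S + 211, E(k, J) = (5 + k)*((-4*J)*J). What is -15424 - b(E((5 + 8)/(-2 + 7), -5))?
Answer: -593235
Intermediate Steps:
E(k, J) = -4*J²*(5 + k) (E(k, J) = (5 + k)*(-4*J²) = -4*J²*(5 + k))
b(S) = 211 + S² (b(S) = S² + 211 = 211 + S²)
-15424 - b(E((5 + 8)/(-2 + 7), -5)) = -15424 - (211 + (4*(-5)²*(-5 - (5 + 8)/(-2 + 7)))²) = -15424 - (211 + (4*25*(-5 - 13/5))²) = -15424 - (211 + (4*25*(-38/5))²) = -15424 - (211 + (-760)²) = -15424 - (211 + 577600) = -15424 - 1*577811 = -15424 - 577811 = -593235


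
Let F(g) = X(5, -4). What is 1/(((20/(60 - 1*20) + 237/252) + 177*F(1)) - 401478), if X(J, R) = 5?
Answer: -84/33649691 ≈ -2.4963e-6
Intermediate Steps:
F(g) = 5
1/(((20/(60 - 1*20) + 237/252) + 177*F(1)) - 401478) = 1/(((20/(60 - 1*20) + 237/252) + 177*5) - 401478) = 1/(((20/(60 - 20) + 237*(1/252)) + 885) - 401478) = 1/(((20/40 + 79/84) + 885) - 401478) = 1/(((20*(1/40) + 79/84) + 885) - 401478) = 1/(((½ + 79/84) + 885) - 401478) = 1/((121/84 + 885) - 401478) = 1/(74461/84 - 401478) = 1/(-33649691/84) = -84/33649691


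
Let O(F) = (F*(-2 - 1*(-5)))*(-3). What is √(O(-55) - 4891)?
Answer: 2*I*√1099 ≈ 66.302*I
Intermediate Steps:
O(F) = -9*F (O(F) = (F*(-2 + 5))*(-3) = (F*3)*(-3) = (3*F)*(-3) = -9*F)
√(O(-55) - 4891) = √(-9*(-55) - 4891) = √(495 - 4891) = √(-4396) = 2*I*√1099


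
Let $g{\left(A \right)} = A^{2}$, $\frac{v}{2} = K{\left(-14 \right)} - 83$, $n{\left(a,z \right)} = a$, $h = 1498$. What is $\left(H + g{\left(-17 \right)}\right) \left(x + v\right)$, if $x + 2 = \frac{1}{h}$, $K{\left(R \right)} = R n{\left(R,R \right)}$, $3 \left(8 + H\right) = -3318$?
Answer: $- \frac{276831225}{1498} \approx -1.848 \cdot 10^{5}$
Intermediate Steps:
$H = -1114$ ($H = -8 + \frac{1}{3} \left(-3318\right) = -8 - 1106 = -1114$)
$K{\left(R \right)} = R^{2}$ ($K{\left(R \right)} = R R = R^{2}$)
$x = - \frac{2995}{1498}$ ($x = -2 + \frac{1}{1498} = - \frac{2995}{1498} \approx -1.9993$)
$v = 226$ ($v = 2 \left(\left(-14\right)^{2} - 83\right) = 2 \left(196 - 83\right) = 2 \cdot 113 = 226$)
$\left(H + g{\left(-17 \right)}\right) \left(x + v\right) = \left(-1114 + \left(-17\right)^{2}\right) \left(- \frac{2995}{1498} + 226\right) = \left(-1114 + 289\right) \frac{335553}{1498} = \left(-825\right) \frac{335553}{1498} = - \frac{276831225}{1498}$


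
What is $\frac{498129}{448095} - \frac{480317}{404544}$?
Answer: $- \frac{4570849313}{60424714560} \approx -0.075645$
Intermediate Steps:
$\frac{498129}{448095} - \frac{480317}{404544} = 498129 \cdot \frac{1}{448095} - \frac{480317}{404544} = \frac{166043}{149365} - \frac{480317}{404544} = - \frac{4570849313}{60424714560}$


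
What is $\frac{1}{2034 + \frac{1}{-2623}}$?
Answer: $\frac{2623}{5335181} \approx 0.00049164$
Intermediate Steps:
$\frac{1}{2034 + \frac{1}{-2623}} = \frac{1}{2034 - \frac{1}{2623}} = \frac{1}{\frac{5335181}{2623}} = \frac{2623}{5335181}$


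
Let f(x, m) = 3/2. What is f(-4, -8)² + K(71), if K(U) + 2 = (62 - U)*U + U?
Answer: -2271/4 ≈ -567.75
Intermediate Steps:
f(x, m) = 3/2 (f(x, m) = 3*(½) = 3/2)
K(U) = -2 + U + U*(62 - U) (K(U) = -2 + ((62 - U)*U + U) = -2 + (U*(62 - U) + U) = -2 + (U + U*(62 - U)) = -2 + U + U*(62 - U))
f(-4, -8)² + K(71) = (3/2)² + (-2 - 1*71² + 63*71) = 9/4 + (-2 - 1*5041 + 4473) = 9/4 + (-2 - 5041 + 4473) = 9/4 - 570 = -2271/4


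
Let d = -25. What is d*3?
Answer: -75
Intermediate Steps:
d*3 = -25*3 = -75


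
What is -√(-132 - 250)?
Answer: -I*√382 ≈ -19.545*I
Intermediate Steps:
-√(-132 - 250) = -√(-382) = -I*√382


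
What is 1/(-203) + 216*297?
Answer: 13022855/203 ≈ 64152.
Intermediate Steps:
1/(-203) + 216*297 = -1/203 + 64152 = 13022855/203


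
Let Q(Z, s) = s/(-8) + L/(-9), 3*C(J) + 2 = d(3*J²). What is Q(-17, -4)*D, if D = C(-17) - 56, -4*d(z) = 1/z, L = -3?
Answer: -2947805/62424 ≈ -47.222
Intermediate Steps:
d(z) = -1/(4*z)
C(J) = -⅔ - 1/(36*J²) (C(J) = -⅔ + (-1/(3*J²)/4)/3 = -⅔ + (-1/(12*J²))/3 = -⅔ - 1/(36*J²))
Q(Z, s) = ⅓ - s/8 (Q(Z, s) = s/(-8) - 3/(-9) = s*(-⅛) - 3*(-⅑) = -s/8 + ⅓ = ⅓ - s/8)
D = -589561/10404 (D = (-⅔ - 1/36/(-17)²) - 56 = (-⅔ - 1/36*1/289) - 56 = (-⅔ - 1/10404) - 56 = -6937/10404 - 56 = -589561/10404 ≈ -56.667)
Q(-17, -4)*D = (⅓ - ⅛*(-4))*(-589561/10404) = (⅓ + ½)*(-589561/10404) = (⅚)*(-589561/10404) = -2947805/62424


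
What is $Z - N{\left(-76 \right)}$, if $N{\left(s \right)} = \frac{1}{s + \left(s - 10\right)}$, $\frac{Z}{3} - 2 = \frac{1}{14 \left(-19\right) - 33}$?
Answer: $\frac{290441}{48438} \approx 5.9961$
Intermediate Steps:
$Z = \frac{1791}{299}$ ($Z = 6 + \frac{3}{14 \left(-19\right) - 33} = 6 + \frac{3}{-266 - 33} = 6 + \frac{3}{-299} = 6 + 3 \left(- \frac{1}{299}\right) = 6 - \frac{3}{299} = \frac{1791}{299} \approx 5.99$)
$N{\left(s \right)} = \frac{1}{-10 + 2 s}$ ($N{\left(s \right)} = \frac{1}{s + \left(-10 + s\right)} = \frac{1}{-10 + 2 s}$)
$Z - N{\left(-76 \right)} = \frac{1791}{299} - \frac{1}{2 \left(-5 - 76\right)} = \frac{1791}{299} - \frac{1}{2 \left(-81\right)} = \frac{1791}{299} - \frac{1}{2} \left(- \frac{1}{81}\right) = \frac{1791}{299} - - \frac{1}{162} = \frac{1791}{299} + \frac{1}{162} = \frac{290441}{48438}$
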